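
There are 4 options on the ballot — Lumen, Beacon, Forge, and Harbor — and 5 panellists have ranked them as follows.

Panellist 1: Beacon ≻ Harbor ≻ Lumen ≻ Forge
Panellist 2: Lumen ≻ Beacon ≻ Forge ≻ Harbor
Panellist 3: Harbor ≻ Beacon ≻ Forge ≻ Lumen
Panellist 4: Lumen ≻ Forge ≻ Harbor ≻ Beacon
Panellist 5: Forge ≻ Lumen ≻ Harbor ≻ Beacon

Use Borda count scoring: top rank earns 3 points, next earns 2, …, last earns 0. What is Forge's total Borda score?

Borda scores:
  Lumen: 1 + 3 + 0 + 3 + 2 = 9
  Beacon: 3 + 2 + 2 + 0 + 0 = 7
  Forge: 0 + 1 + 1 + 2 + 3 = 7
  Harbor: 2 + 0 + 3 + 1 + 1 = 7

7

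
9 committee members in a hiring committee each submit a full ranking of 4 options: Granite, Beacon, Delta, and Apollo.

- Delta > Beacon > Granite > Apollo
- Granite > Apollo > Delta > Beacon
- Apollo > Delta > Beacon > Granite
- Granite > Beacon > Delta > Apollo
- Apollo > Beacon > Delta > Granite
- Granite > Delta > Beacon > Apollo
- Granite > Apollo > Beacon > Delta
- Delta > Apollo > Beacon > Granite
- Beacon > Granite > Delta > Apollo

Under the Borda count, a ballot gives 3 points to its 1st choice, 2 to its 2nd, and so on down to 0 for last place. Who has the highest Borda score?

Borda scores:
  Granite: 1 + 3 + 0 + 3 + 0 + 3 + 3 + 0 + 2 = 15
  Beacon: 2 + 0 + 1 + 2 + 2 + 1 + 1 + 1 + 3 = 13
  Delta: 3 + 1 + 2 + 1 + 1 + 2 + 0 + 3 + 1 = 14
  Apollo: 0 + 2 + 3 + 0 + 3 + 0 + 2 + 2 + 0 = 12
Granite has the highest total.

Granite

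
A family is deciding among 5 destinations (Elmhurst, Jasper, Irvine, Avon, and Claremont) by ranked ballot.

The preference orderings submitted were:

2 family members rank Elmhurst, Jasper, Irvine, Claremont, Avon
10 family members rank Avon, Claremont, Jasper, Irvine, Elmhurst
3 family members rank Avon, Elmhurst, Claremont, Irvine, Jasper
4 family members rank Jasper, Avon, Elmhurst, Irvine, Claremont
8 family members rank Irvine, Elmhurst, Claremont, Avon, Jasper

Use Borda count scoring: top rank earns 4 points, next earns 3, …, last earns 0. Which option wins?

Avon

Borda scores:
  Elmhurst: 2·4 + 10·0 + 3·3 + 4·2 + 8·3 = 49
  Jasper: 2·3 + 10·2 + 3·0 + 4·4 + 8·0 = 42
  Irvine: 2·2 + 10·1 + 3·1 + 4·1 + 8·4 = 53
  Avon: 2·0 + 10·4 + 3·4 + 4·3 + 8·1 = 72
  Claremont: 2·1 + 10·3 + 3·2 + 4·0 + 8·2 = 54
Avon has the highest total.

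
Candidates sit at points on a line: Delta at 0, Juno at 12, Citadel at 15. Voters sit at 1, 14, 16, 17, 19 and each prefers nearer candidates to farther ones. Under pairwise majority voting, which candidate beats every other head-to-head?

With single-peaked preferences on a line, the Condorcet winner is the candidate closest to the median voter.
The median voter (position 16) is closest to Citadel at 15.
Check: Citadel vs Delta — voters closer to Citadel: 4 of 5.

Citadel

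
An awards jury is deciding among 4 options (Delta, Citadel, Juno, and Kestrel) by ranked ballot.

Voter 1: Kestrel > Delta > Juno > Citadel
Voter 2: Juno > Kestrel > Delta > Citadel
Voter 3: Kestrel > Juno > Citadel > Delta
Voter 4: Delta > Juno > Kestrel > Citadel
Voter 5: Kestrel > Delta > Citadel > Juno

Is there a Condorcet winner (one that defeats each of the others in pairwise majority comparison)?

Head-to-head results (5 voters total):
Delta vs Citadel: Delta wins 4–1.
Delta vs Juno: Delta wins 3–2.
Delta vs Kestrel: Kestrel wins 4–1.
Citadel vs Juno: Juno wins 4–1.
Citadel vs Kestrel: Kestrel wins 5–0.
Juno vs Kestrel: Kestrel wins 3–2.
Kestrel beats each rival — Delta (4–1), Citadel (5–0), Juno (3–2) — so Kestrel is the Condorcet winner.

Yes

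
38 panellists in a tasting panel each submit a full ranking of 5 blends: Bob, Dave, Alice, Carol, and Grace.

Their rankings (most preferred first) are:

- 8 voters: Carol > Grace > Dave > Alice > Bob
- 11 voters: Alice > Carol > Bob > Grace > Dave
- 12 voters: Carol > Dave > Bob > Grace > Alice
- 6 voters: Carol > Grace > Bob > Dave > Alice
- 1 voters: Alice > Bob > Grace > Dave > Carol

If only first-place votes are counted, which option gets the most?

Carol

First-place vote totals:
  Bob: 0
  Dave: 0
  Alice: 12
  Carol: 26
  Grace: 0
Carol has the most first-place votes.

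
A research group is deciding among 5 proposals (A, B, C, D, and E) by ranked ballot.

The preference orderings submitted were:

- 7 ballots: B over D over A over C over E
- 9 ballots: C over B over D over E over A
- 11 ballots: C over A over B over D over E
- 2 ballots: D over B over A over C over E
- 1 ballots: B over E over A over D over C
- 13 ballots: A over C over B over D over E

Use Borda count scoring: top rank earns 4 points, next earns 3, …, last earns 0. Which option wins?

Borda scores:
  A: 7·2 + 9·0 + 11·3 + 2·2 + 2 + 13·4 = 105
  B: 7·4 + 9·3 + 11·2 + 2·3 + 4 + 13·2 = 113
  C: 7·1 + 9·4 + 11·4 + 2·1 + 0 + 13·3 = 128
  D: 7·3 + 9·2 + 11·1 + 2·4 + 1 + 13·1 = 72
  E: 7·0 + 9·1 + 11·0 + 2·0 + 3 + 13·0 = 12
C has the highest total.

C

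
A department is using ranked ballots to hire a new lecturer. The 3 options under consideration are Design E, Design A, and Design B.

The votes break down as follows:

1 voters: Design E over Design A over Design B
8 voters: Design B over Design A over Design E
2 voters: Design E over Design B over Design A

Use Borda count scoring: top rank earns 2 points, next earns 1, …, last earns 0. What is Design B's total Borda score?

18

Borda scores:
  Design E: 2 + 8·0 + 2·2 = 6
  Design A: 1 + 8·1 + 2·0 = 9
  Design B: 0 + 8·2 + 2·1 = 18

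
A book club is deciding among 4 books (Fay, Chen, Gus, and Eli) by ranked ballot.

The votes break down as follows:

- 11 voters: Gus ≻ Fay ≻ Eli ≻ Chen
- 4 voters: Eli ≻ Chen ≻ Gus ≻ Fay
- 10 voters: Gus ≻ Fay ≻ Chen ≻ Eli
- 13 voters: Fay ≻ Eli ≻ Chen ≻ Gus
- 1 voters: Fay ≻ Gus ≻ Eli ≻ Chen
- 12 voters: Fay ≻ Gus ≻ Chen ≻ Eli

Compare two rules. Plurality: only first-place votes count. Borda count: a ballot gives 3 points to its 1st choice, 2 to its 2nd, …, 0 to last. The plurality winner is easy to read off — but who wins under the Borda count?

Plurality first-place counts: Fay 26, Chen 0, Gus 21, Eli 4 → Fay.
Borda totals: Fay 120, Chen 43, Gus 93, Eli 50 → Fay.

Fay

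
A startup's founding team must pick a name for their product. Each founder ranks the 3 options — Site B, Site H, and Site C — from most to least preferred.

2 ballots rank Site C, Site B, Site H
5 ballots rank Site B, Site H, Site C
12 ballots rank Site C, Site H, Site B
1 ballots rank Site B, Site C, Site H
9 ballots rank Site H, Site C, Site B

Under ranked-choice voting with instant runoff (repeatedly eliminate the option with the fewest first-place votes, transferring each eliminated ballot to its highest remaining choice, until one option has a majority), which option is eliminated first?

Site B

Round 1: Site C 14, Site H 9, Site B 6. Site B has the fewest and is eliminated.
Round 2: Site C 15, Site H 14. Site C has a majority.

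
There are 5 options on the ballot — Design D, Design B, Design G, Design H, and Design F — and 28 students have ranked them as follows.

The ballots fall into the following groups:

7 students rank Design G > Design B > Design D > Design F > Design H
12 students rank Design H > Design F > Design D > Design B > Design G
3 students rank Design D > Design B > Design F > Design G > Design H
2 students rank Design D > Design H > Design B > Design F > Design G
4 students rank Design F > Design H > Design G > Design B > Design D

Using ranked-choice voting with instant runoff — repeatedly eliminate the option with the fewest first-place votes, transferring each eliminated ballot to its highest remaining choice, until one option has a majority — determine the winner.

Design H

Round 1: Design H 12, Design G 7, Design D 5, Design F 4, Design B 0. Design B has the fewest and is eliminated.
Round 2: Design H 12, Design G 7, Design D 5, Design F 4. Design F has the fewest and is eliminated.
Round 3: Design H 16, Design G 7, Design D 5. Design H has a majority.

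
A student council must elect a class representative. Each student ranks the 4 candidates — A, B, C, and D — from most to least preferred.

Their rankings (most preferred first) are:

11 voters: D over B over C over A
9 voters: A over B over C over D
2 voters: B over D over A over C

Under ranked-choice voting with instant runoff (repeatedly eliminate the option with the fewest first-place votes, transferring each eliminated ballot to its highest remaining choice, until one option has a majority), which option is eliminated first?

Round 1: D 11, A 9, B 2, C 0. C has the fewest and is eliminated.
Round 2: D 11, A 9, B 2. B has the fewest and is eliminated.
Round 3: D 13, A 9. D has a majority.

C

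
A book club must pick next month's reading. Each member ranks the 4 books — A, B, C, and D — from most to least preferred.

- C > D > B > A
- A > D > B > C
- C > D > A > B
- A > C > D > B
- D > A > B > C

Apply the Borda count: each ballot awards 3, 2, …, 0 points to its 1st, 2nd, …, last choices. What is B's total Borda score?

Borda scores:
  A: 0 + 3 + 1 + 3 + 2 = 9
  B: 1 + 1 + 0 + 0 + 1 = 3
  C: 3 + 0 + 3 + 2 + 0 = 8
  D: 2 + 2 + 2 + 1 + 3 = 10

3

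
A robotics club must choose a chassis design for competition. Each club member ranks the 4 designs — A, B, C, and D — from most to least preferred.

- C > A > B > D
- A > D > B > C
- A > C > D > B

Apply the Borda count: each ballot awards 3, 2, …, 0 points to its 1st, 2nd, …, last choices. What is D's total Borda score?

3

Borda scores:
  A: 2 + 3 + 3 = 8
  B: 1 + 1 + 0 = 2
  C: 3 + 0 + 2 = 5
  D: 0 + 2 + 1 = 3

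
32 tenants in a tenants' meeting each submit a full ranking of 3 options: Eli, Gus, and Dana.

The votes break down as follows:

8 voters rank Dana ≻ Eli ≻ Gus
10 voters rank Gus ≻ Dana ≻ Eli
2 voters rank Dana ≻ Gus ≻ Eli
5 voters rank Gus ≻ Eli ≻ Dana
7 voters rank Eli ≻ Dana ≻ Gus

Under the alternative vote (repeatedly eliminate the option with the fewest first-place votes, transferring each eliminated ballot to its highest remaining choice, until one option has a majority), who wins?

Round 1: Gus 15, Dana 10, Eli 7. Eli has the fewest and is eliminated.
Round 2: Dana 17, Gus 15. Dana has a majority.

Dana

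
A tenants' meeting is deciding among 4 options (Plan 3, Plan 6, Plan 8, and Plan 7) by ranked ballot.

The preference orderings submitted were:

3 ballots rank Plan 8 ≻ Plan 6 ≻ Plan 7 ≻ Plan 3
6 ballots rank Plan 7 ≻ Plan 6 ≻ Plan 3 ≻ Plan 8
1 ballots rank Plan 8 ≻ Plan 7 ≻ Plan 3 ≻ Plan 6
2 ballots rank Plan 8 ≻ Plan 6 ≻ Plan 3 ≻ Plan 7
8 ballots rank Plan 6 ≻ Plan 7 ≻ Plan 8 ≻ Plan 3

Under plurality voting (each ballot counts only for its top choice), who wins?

Plan 6

First-place vote totals:
  Plan 3: 0
  Plan 6: 8
  Plan 8: 6
  Plan 7: 6
Plan 6 has the most first-place votes.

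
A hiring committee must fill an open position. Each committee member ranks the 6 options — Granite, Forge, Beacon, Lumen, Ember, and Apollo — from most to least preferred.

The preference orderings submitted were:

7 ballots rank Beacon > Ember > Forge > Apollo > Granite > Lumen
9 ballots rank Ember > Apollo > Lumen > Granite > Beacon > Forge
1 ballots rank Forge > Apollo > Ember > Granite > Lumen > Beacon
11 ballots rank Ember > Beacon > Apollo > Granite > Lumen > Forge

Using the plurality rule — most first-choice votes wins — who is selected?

Ember

First-place vote totals:
  Granite: 0
  Forge: 1
  Beacon: 7
  Lumen: 0
  Ember: 20
  Apollo: 0
Ember has the most first-place votes.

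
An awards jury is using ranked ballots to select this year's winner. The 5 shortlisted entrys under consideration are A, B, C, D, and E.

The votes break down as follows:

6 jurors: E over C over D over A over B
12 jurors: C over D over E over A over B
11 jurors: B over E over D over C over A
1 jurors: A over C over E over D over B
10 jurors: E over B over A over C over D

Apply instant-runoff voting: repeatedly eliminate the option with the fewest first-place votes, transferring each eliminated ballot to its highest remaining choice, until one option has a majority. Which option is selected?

Round 1: E 16, C 12, B 11, A 1, D 0. D has the fewest and is eliminated.
Round 2: E 16, C 12, B 11, A 1. A has the fewest and is eliminated.
Round 3: E 16, C 13, B 11. B has the fewest and is eliminated.
Round 4: E 27, C 13. E has a majority.

E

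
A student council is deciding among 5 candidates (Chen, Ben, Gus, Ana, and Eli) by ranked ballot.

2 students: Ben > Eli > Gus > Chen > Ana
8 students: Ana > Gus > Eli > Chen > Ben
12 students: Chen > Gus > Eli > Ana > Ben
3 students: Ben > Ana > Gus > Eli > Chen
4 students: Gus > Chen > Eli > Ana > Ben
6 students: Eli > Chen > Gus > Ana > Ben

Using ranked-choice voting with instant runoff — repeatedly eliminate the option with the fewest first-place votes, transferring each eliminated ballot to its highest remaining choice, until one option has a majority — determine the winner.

Chen

Round 1: Chen 12, Ana 8, Eli 6, Ben 5, Gus 4. Gus has the fewest and is eliminated.
Round 2: Chen 16, Ana 8, Eli 6, Ben 5. Ben has the fewest and is eliminated.
Round 3: Chen 16, Ana 11, Eli 8. Eli has the fewest and is eliminated.
Round 4: Chen 24, Ana 11. Chen has a majority.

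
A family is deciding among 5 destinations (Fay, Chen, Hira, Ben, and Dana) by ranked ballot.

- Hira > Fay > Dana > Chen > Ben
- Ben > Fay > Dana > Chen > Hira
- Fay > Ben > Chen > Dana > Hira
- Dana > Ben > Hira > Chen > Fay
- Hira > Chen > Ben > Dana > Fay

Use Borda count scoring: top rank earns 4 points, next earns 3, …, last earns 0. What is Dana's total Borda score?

Borda scores:
  Fay: 3 + 3 + 4 + 0 + 0 = 10
  Chen: 1 + 1 + 2 + 1 + 3 = 8
  Hira: 4 + 0 + 0 + 2 + 4 = 10
  Ben: 0 + 4 + 3 + 3 + 2 = 12
  Dana: 2 + 2 + 1 + 4 + 1 = 10

10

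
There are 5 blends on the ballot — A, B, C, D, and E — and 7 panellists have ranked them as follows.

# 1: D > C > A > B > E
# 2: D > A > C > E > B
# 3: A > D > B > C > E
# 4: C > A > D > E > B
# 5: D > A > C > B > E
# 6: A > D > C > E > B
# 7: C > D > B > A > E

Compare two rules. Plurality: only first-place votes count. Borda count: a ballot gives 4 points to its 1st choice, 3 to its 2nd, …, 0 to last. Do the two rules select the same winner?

Plurality first-place counts: A 2, B 0, C 2, D 3, E 0 → D.
Borda totals: A 20, B 6, C 18, D 23, E 3 → D.
The two rules agree on D.

Yes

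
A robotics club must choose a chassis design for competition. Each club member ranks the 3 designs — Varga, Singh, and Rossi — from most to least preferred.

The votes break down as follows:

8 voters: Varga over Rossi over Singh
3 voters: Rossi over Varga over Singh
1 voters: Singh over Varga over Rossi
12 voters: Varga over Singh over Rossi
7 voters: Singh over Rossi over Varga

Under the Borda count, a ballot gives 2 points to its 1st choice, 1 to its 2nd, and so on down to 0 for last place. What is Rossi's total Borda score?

21

Borda scores:
  Varga: 8·2 + 3·1 + 1 + 12·2 + 7·0 = 44
  Singh: 8·0 + 3·0 + 2 + 12·1 + 7·2 = 28
  Rossi: 8·1 + 3·2 + 0 + 12·0 + 7·1 = 21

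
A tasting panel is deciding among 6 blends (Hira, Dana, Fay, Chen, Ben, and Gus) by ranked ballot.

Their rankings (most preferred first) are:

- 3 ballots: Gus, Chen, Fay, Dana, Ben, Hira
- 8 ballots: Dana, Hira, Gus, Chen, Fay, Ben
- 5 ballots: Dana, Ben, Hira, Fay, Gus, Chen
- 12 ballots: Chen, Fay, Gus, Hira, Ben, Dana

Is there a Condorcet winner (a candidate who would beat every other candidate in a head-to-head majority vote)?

Head-to-head results (28 voters total):
Hira vs Dana: Dana wins 16–12.
Hira vs Fay: Fay wins 15–13.
Hira vs Chen: Chen wins 15–13.
Hira vs Ben: Hira wins 20–8.
Hira vs Gus: Gus wins 15–13.
Dana vs Fay: Fay wins 15–13.
Dana vs Chen: Chen wins 15–13.
Dana vs Ben: Dana wins 16–12.
Dana vs Gus: Gus wins 15–13.
Fay vs Chen: Chen wins 23–5.
Fay vs Ben: Fay wins 23–5.
Fay vs Gus: Fay wins 17–11.
Chen vs Ben: Chen wins 23–5.
Chen vs Gus: Gus wins 16–12.
Ben vs Gus: Gus wins 23–5.
No candidate beats all others: Fay beats Gus beats Chen beats Fay, a majority cycle.

No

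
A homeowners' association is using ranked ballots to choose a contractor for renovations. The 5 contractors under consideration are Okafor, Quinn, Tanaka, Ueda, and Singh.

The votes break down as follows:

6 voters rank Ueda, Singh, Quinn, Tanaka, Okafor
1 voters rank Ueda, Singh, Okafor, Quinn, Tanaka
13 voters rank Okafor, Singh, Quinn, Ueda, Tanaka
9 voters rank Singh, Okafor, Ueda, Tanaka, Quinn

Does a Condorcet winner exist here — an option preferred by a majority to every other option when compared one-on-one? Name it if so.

Singh

Head-to-head results (29 voters total):
Okafor vs Quinn: Okafor wins 23–6.
Okafor vs Tanaka: Okafor wins 23–6.
Okafor vs Ueda: Okafor wins 22–7.
Okafor vs Singh: Singh wins 16–13.
Quinn vs Tanaka: Quinn wins 20–9.
Quinn vs Ueda: Ueda wins 16–13.
Quinn vs Singh: Singh wins 29–0.
Tanaka vs Ueda: Ueda wins 29–0.
Tanaka vs Singh: Singh wins 29–0.
Ueda vs Singh: Singh wins 22–7.
Singh beats each rival — Okafor (16–13), Quinn (29–0), Tanaka (29–0), Ueda (22–7) — so Singh is the Condorcet winner.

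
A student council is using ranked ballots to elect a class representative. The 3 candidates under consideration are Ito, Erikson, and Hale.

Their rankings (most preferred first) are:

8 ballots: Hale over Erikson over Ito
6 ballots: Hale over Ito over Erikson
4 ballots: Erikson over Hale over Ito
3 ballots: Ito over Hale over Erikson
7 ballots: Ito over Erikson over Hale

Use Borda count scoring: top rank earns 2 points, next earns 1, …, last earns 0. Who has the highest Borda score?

Hale

Borda scores:
  Ito: 8·0 + 6·1 + 4·0 + 3·2 + 7·2 = 26
  Erikson: 8·1 + 6·0 + 4·2 + 3·0 + 7·1 = 23
  Hale: 8·2 + 6·2 + 4·1 + 3·1 + 7·0 = 35
Hale has the highest total.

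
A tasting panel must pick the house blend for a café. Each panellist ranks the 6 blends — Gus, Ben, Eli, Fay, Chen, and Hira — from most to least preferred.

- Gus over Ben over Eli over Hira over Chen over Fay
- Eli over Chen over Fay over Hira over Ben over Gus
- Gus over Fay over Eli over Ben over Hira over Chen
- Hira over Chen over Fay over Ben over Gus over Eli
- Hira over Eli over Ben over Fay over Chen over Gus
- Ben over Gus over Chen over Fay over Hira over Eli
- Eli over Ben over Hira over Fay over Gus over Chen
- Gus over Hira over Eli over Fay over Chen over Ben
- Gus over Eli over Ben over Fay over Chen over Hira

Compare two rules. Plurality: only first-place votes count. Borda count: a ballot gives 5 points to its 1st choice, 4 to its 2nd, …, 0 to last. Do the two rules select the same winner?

Plurality first-place counts: Gus 4, Ben 1, Eli 2, Fay 0, Chen 0, Hira 2 → Gus.
Borda totals: Gus 26, Ben 24, Eli 27, Fay 20, Chen 15, Hira 23 → Eli.
The two rules disagree: plurality picks Gus, Borda picks Eli.

No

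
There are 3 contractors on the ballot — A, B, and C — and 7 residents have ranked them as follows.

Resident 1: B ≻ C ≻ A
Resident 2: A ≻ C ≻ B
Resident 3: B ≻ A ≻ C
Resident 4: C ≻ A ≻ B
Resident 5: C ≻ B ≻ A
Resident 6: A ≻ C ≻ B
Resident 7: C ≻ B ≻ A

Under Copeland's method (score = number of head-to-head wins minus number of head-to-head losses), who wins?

C

Pairwise results:
  A vs B: B wins 4–3.
  A vs C: C wins 4–3.
  B vs C: C wins 5–2.
Copeland scores (wins − losses):
  A: 0 − 2 = -2
  B: 1 − 1 = 0
  C: 2 − 0 = 2
C has the best Copeland score.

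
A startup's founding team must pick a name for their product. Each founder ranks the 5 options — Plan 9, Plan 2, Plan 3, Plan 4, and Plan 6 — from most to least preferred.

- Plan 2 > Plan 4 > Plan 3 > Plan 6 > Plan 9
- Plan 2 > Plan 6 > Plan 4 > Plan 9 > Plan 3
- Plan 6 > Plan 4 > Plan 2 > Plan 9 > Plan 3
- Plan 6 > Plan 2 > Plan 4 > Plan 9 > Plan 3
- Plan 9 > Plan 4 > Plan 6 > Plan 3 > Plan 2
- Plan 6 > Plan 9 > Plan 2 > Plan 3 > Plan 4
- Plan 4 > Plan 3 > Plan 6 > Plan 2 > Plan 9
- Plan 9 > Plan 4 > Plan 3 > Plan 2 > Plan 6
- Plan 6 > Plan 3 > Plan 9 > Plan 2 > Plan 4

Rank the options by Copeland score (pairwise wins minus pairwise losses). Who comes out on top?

Plan 6

Pairwise results:
  Plan 9 vs Plan 2: Plan 2 wins 5–4.
  Plan 9 vs Plan 3: Plan 9 wins 6–3.
  Plan 9 vs Plan 4: Plan 4 wins 5–4.
  Plan 9 vs Plan 6: Plan 6 wins 7–2.
  Plan 2 vs Plan 3: Plan 2 wins 5–4.
  Plan 2 vs Plan 4: Plan 2 wins 5–4.
  Plan 2 vs Plan 6: Plan 6 wins 6–3.
  Plan 3 vs Plan 4: Plan 4 wins 7–2.
  Plan 3 vs Plan 6: Plan 6 wins 6–3.
  Plan 4 vs Plan 6: Plan 6 wins 5–4.
Copeland scores (wins − losses):
  Plan 9: 1 − 3 = -2
  Plan 2: 3 − 1 = 2
  Plan 3: 0 − 4 = -4
  Plan 4: 2 − 2 = 0
  Plan 6: 4 − 0 = 4
Plan 6 has the best Copeland score.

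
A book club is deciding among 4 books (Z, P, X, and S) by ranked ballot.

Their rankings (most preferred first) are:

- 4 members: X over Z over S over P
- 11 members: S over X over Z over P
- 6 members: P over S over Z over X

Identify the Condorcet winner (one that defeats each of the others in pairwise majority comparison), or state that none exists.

S

Head-to-head results (21 voters total):
Z vs P: Z wins 15–6.
Z vs X: X wins 15–6.
Z vs S: S wins 17–4.
P vs X: X wins 15–6.
P vs S: S wins 15–6.
X vs S: S wins 17–4.
S beats each rival — Z (17–4), P (15–6), X (17–4) — so S is the Condorcet winner.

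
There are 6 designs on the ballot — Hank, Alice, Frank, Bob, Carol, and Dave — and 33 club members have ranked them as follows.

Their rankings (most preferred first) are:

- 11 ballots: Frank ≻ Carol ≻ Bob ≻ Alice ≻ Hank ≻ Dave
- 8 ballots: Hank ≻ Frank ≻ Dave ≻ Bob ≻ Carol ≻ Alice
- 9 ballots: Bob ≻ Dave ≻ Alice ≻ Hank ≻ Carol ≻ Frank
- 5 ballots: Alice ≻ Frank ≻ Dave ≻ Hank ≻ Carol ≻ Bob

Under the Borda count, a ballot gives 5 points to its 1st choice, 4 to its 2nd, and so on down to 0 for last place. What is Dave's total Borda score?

Borda scores:
  Hank: 11·1 + 8·5 + 9·2 + 5·2 = 79
  Alice: 11·2 + 8·0 + 9·3 + 5·5 = 74
  Frank: 11·5 + 8·4 + 9·0 + 5·4 = 107
  Bob: 11·3 + 8·2 + 9·5 + 5·0 = 94
  Carol: 11·4 + 8·1 + 9·1 + 5·1 = 66
  Dave: 11·0 + 8·3 + 9·4 + 5·3 = 75

75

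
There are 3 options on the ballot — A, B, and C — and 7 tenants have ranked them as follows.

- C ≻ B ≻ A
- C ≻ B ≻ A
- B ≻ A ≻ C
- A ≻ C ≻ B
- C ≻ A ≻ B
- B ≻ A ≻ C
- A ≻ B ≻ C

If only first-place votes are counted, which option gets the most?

First-place vote totals:
  A: 2
  B: 2
  C: 3
C has the most first-place votes.

C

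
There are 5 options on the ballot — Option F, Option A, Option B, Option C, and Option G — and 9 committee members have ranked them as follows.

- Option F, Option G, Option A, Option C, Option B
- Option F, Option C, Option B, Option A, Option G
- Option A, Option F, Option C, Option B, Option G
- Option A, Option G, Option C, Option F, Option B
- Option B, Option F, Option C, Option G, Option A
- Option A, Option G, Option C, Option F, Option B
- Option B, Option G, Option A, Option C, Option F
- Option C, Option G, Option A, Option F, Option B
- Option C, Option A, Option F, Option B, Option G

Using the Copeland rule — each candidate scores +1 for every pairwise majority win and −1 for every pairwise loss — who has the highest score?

Option A

Pairwise results:
  Option F vs Option A: Option A wins 6–3.
  Option F vs Option B: Option F wins 7–2.
  Option F vs Option C: Option C wins 5–4.
  Option F vs Option G: Option F wins 5–4.
  Option A vs Option B: Option A wins 6–3.
  Option A vs Option C: Option A wins 5–4.
  Option A vs Option G: Option A wins 5–4.
  Option B vs Option C: Option C wins 7–2.
  Option B vs Option G: Option B wins 5–4.
  Option C vs Option G: Option C wins 5–4.
Copeland scores (wins − losses):
  Option F: 2 − 2 = 0
  Option A: 4 − 0 = 4
  Option B: 1 − 3 = -2
  Option C: 3 − 1 = 2
  Option G: 0 − 4 = -4
Option A has the best Copeland score.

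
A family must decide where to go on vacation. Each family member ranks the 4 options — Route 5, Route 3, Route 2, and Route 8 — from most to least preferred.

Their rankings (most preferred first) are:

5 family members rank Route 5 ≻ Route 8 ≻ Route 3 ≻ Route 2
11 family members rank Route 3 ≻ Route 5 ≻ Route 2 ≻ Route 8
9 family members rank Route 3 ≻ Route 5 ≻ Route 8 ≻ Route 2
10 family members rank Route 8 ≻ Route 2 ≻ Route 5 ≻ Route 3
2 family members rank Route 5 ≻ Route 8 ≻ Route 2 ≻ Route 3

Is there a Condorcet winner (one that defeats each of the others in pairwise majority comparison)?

Yes

Head-to-head results (37 voters total):
Route 5 vs Route 3: Route 3 wins 20–17.
Route 5 vs Route 2: Route 5 wins 27–10.
Route 5 vs Route 8: Route 5 wins 27–10.
Route 3 vs Route 2: Route 3 wins 25–12.
Route 3 vs Route 8: Route 3 wins 20–17.
Route 2 vs Route 8: Route 8 wins 26–11.
Route 3 beats each rival — Route 5 (20–17), Route 2 (25–12), Route 8 (20–17) — so Route 3 is the Condorcet winner.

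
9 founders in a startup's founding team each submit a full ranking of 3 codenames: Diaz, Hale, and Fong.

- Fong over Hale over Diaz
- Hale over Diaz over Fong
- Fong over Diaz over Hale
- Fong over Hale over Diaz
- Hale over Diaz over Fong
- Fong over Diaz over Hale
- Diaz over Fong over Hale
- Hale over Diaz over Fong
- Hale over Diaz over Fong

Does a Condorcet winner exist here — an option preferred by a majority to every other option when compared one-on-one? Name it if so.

Head-to-head results (9 voters total):
Diaz vs Hale: Hale wins 6–3.
Diaz vs Fong: Diaz wins 5–4.
Hale vs Fong: Fong wins 5–4.
No candidate beats all others: Diaz beats Fong beats Hale beats Diaz, a majority cycle.

There is no Condorcet winner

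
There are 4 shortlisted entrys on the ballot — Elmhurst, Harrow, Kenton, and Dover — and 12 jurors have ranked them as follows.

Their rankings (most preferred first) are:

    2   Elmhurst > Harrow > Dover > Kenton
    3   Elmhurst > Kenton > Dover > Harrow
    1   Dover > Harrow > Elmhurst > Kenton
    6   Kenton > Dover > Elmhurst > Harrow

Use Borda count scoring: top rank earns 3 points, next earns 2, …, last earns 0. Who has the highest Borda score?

Borda scores:
  Elmhurst: 2·3 + 3·3 + 1 + 6·1 = 22
  Harrow: 2·2 + 3·0 + 2 + 6·0 = 6
  Kenton: 2·0 + 3·2 + 0 + 6·3 = 24
  Dover: 2·1 + 3·1 + 3 + 6·2 = 20
Kenton has the highest total.

Kenton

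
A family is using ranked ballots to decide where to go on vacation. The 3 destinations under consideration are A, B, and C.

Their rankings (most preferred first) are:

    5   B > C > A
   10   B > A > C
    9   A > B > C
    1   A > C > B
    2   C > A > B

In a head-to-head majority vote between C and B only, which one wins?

Ballots ranking C above B: 1+2 = 3.
Ballots ranking B above C: 5+10+9 = 24.
B wins the head-to-head, 24–3.

B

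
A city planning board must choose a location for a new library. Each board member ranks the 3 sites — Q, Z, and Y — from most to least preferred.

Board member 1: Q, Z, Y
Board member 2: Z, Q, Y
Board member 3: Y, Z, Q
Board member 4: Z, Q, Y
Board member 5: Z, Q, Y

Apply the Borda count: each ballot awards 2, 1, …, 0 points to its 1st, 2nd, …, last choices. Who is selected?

Z

Borda scores:
  Q: 2 + 1 + 0 + 1 + 1 = 5
  Z: 1 + 2 + 1 + 2 + 2 = 8
  Y: 0 + 0 + 2 + 0 + 0 = 2
Z has the highest total.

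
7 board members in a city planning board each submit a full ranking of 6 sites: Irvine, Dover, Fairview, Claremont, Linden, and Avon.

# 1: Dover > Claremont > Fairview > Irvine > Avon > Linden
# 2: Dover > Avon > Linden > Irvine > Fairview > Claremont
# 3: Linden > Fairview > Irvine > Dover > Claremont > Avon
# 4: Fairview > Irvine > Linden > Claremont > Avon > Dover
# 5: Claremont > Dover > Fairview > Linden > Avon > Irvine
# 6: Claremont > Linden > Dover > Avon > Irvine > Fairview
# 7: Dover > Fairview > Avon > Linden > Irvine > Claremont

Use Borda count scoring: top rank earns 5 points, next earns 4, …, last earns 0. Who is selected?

Dover

Borda scores:
  Irvine: 2 + 2 + 3 + 4 + 0 + 1 + 1 = 13
  Dover: 5 + 5 + 2 + 0 + 4 + 3 + 5 = 24
  Fairview: 3 + 1 + 4 + 5 + 3 + 0 + 4 = 20
  Claremont: 4 + 0 + 1 + 2 + 5 + 5 + 0 = 17
  Linden: 0 + 3 + 5 + 3 + 2 + 4 + 2 = 19
  Avon: 1 + 4 + 0 + 1 + 1 + 2 + 3 = 12
Dover has the highest total.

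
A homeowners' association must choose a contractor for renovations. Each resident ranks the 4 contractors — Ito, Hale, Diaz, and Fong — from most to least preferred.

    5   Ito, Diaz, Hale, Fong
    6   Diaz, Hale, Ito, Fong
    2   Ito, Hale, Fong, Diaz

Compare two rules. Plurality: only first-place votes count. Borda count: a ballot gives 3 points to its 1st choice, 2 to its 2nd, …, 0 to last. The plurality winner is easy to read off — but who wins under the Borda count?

Plurality first-place counts: Ito 7, Hale 0, Diaz 6, Fong 0 → Ito.
Borda totals: Ito 27, Hale 21, Diaz 28, Fong 2 → Diaz.

Diaz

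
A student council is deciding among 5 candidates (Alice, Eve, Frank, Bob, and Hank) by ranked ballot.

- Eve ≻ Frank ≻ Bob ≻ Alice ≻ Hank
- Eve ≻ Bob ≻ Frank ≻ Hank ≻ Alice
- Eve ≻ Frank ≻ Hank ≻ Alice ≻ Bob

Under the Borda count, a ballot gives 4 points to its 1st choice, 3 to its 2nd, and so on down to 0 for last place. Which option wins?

Eve

Borda scores:
  Alice: 1 + 0 + 1 = 2
  Eve: 4 + 4 + 4 = 12
  Frank: 3 + 2 + 3 = 8
  Bob: 2 + 3 + 0 = 5
  Hank: 0 + 1 + 2 = 3
Eve has the highest total.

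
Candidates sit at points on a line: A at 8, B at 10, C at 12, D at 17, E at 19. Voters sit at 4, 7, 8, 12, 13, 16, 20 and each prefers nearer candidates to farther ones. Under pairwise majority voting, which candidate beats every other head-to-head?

C

With single-peaked preferences on a line, the Condorcet winner is the candidate closest to the median voter.
The median voter (position 12) is closest to C at 12.
Check: C vs B — voters closer to C: 4 of 7.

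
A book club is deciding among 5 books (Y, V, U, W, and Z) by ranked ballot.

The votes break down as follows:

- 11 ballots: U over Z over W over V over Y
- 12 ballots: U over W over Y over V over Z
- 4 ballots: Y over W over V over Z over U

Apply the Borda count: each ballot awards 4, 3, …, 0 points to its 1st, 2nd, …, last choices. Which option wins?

Borda scores:
  Y: 11·0 + 12·2 + 4·4 = 40
  V: 11·1 + 12·1 + 4·2 = 31
  U: 11·4 + 12·4 + 4·0 = 92
  W: 11·2 + 12·3 + 4·3 = 70
  Z: 11·3 + 12·0 + 4·1 = 37
U has the highest total.

U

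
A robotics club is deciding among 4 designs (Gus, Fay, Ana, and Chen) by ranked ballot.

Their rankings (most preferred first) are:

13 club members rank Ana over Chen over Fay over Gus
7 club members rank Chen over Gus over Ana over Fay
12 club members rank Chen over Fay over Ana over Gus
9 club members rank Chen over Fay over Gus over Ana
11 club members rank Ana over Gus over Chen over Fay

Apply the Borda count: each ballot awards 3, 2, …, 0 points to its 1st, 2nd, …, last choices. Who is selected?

Chen

Borda scores:
  Gus: 13·0 + 7·2 + 12·0 + 9·1 + 11·2 = 45
  Fay: 13·1 + 7·0 + 12·2 + 9·2 + 11·0 = 55
  Ana: 13·3 + 7·1 + 12·1 + 9·0 + 11·3 = 91
  Chen: 13·2 + 7·3 + 12·3 + 9·3 + 11·1 = 121
Chen has the highest total.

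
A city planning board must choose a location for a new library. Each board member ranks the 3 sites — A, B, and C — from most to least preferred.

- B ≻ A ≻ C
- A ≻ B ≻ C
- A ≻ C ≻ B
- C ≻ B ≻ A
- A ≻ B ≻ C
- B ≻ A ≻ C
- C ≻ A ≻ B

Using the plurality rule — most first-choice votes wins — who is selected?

A

First-place vote totals:
  A: 3
  B: 2
  C: 2
A has the most first-place votes.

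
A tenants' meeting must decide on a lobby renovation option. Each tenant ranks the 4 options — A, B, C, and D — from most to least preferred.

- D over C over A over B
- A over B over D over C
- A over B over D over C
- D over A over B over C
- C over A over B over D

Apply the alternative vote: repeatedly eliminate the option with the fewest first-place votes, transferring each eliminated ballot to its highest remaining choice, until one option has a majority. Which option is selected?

A

Round 1: A 2, D 2, C 1, B 0. B has the fewest and is eliminated.
Round 2: A 2, D 2, C 1. C has the fewest and is eliminated.
Round 3: A 3, D 2. A has a majority.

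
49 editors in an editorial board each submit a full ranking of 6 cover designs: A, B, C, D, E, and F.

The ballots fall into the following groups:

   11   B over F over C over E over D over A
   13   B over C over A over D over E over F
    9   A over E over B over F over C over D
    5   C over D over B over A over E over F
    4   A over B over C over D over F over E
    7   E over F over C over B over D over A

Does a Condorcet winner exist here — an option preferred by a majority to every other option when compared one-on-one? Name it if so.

Head-to-head results (49 voters total):
A vs B: B wins 36–13.
A vs C: C wins 36–13.
A vs D: A wins 26–23.
A vs E: A wins 31–18.
A vs F: A wins 31–18.
B vs C: B wins 37–12.
B vs D: B wins 44–5.
B vs E: B wins 33–16.
B vs F: B wins 42–7.
C vs D: C wins 49–0.
C vs E: C wins 33–16.
C vs F: F wins 27–22.
D vs E: E wins 27–22.
D vs F: F wins 27–22.
E vs F: E wins 34–15.
B beats each rival — A (36–13), C (37–12), D (44–5), E (33–16), F (42–7) — so B is the Condorcet winner.

B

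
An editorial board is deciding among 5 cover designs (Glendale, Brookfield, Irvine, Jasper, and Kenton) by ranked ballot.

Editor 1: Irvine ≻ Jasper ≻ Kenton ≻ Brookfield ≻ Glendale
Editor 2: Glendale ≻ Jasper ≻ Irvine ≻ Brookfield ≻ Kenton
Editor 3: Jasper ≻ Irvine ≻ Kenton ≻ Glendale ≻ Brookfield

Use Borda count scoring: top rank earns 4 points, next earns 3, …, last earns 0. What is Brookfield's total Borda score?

2

Borda scores:
  Glendale: 0 + 4 + 1 = 5
  Brookfield: 1 + 1 + 0 = 2
  Irvine: 4 + 2 + 3 = 9
  Jasper: 3 + 3 + 4 = 10
  Kenton: 2 + 0 + 2 = 4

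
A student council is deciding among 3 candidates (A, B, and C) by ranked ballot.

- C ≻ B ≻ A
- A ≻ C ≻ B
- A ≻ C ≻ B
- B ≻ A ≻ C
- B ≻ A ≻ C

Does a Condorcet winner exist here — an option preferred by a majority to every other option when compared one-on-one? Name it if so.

Head-to-head results (5 voters total):
A vs B: B wins 3–2.
A vs C: A wins 4–1.
B vs C: C wins 3–2.
No candidate beats all others: A beats C beats B beats A, a majority cycle.

No Condorcet winner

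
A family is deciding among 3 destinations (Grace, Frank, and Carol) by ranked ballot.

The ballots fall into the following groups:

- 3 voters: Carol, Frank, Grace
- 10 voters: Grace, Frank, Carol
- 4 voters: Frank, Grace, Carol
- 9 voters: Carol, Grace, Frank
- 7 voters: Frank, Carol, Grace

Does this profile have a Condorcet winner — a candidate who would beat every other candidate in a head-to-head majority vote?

No

Head-to-head results (33 voters total):
Grace vs Frank: Grace wins 19–14.
Grace vs Carol: Carol wins 19–14.
Frank vs Carol: Frank wins 21–12.
No candidate beats all others: Grace beats Frank beats Carol beats Grace, a majority cycle.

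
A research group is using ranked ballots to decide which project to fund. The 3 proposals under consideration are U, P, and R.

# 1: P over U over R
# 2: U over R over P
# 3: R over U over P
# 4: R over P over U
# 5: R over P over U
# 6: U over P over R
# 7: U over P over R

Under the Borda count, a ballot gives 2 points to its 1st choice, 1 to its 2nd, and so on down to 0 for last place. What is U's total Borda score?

8

Borda scores:
  U: 1 + 2 + 1 + 0 + 0 + 2 + 2 = 8
  P: 2 + 0 + 0 + 1 + 1 + 1 + 1 = 6
  R: 0 + 1 + 2 + 2 + 2 + 0 + 0 = 7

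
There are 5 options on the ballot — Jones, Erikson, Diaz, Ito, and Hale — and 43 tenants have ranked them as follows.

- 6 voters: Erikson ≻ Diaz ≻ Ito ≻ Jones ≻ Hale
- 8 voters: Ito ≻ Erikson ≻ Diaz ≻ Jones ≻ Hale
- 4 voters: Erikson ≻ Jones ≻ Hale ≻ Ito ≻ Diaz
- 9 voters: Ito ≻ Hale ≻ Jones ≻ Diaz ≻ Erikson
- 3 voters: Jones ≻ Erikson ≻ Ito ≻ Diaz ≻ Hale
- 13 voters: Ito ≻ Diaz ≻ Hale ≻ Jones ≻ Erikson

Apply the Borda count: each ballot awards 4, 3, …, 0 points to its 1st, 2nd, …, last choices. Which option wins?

Ito

Borda scores:
  Jones: 6·1 + 8·1 + 4·3 + 9·2 + 3·4 + 13·1 = 69
  Erikson: 6·4 + 8·3 + 4·4 + 9·0 + 3·3 + 13·0 = 73
  Diaz: 6·3 + 8·2 + 4·0 + 9·1 + 3·1 + 13·3 = 85
  Ito: 6·2 + 8·4 + 4·1 + 9·4 + 3·2 + 13·4 = 142
  Hale: 6·0 + 8·0 + 4·2 + 9·3 + 3·0 + 13·2 = 61
Ito has the highest total.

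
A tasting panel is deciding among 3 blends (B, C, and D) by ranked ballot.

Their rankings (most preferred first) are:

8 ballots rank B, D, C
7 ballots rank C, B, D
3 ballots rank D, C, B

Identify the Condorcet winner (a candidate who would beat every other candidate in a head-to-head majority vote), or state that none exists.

Head-to-head results (18 voters total):
B vs C: C wins 10–8.
B vs D: B wins 15–3.
C vs D: D wins 11–7.
No candidate beats all others: B beats D beats C beats B, a majority cycle.

No Condorcet winner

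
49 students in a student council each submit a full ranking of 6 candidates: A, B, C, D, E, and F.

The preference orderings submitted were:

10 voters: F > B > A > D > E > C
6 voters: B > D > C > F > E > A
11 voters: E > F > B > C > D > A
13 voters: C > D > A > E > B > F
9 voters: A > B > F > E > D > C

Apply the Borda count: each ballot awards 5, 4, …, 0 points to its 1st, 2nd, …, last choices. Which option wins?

Borda scores:
  A: 10·3 + 6·0 + 11·0 + 13·3 + 9·5 = 114
  B: 10·4 + 6·5 + 11·3 + 13·1 + 9·4 = 152
  C: 10·0 + 6·3 + 11·2 + 13·5 + 9·0 = 105
  D: 10·2 + 6·4 + 11·1 + 13·4 + 9·1 = 116
  E: 10·1 + 6·1 + 11·5 + 13·2 + 9·2 = 115
  F: 10·5 + 6·2 + 11·4 + 13·0 + 9·3 = 133
B has the highest total.

B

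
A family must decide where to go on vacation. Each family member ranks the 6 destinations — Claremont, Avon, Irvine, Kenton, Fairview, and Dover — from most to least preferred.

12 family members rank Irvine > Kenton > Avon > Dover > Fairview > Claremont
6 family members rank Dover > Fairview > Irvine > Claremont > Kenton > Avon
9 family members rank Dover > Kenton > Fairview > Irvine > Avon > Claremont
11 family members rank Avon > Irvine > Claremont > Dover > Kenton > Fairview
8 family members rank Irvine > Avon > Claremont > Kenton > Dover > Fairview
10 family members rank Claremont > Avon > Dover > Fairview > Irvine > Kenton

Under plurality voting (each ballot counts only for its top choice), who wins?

Irvine

First-place vote totals:
  Claremont: 10
  Avon: 11
  Irvine: 20
  Kenton: 0
  Fairview: 0
  Dover: 15
Irvine has the most first-place votes.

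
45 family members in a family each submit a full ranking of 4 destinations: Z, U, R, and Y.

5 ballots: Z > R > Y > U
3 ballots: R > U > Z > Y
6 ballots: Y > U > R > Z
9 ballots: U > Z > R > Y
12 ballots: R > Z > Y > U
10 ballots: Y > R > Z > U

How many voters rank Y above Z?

Ballots ranking Y above Z: 6+10 = 16.
Ballots ranking Z above Y: 5+3+9+12 = 29.
So 16 of 45 voters prefer Y to Z.

16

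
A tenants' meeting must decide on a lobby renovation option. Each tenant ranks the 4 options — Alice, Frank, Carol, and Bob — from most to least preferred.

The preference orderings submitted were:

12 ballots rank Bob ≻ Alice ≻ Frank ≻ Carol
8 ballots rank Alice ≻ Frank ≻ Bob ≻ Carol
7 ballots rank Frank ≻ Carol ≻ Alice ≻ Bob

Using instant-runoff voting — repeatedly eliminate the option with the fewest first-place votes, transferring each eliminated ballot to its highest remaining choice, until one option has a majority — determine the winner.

Alice

Round 1: Bob 12, Alice 8, Frank 7, Carol 0. Carol has the fewest and is eliminated.
Round 2: Bob 12, Alice 8, Frank 7. Frank has the fewest and is eliminated.
Round 3: Alice 15, Bob 12. Alice has a majority.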